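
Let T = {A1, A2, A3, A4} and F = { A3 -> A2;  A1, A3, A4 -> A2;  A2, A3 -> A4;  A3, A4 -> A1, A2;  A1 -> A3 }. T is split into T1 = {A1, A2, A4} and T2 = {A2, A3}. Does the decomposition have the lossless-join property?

Common attributes: T1 ∩ T2 = {A2}.
No dependency enlarges {A2}, so (A2)⁺ = {A2}.
The closure contains neither all of T1 = {A1, A2, A4} nor all of T2 = {A2, A3}, so the common attributes are not a superkey of either fragment. The join is lossy.

No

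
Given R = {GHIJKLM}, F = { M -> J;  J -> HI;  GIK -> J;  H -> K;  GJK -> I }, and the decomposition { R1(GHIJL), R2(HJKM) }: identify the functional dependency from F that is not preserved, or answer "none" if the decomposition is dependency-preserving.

GIK -> J

Check GIK → J: no single fragment contains all of {GIJK}, and the restricted closure of {GIK} across the fragments never reaches {J}.
M → J is preserved.
J → HI is preserved.
H → K is preserved.
GJK → I is preserved.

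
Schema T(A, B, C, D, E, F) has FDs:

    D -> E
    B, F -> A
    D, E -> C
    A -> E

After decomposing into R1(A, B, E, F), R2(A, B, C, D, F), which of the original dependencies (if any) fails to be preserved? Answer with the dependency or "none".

D -> E

Check D → E: no single fragment contains all of {D, E}, and the restricted closure of {D} across the fragments never reaches {E}.
B, F → A is preserved.
D, E → C is preserved.
A → E is preserved.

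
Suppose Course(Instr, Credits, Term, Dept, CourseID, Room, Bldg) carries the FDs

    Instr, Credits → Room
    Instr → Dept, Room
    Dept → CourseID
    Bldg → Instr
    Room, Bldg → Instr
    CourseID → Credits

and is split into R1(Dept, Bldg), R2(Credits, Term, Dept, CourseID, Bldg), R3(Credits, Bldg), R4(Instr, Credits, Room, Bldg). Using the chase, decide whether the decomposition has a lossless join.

Chase test. Columns are Instr, Credits, Term, Dept, CourseID, Room, Bldg; row i has aⱼ where attribute j ∈ Ri, else bᵢⱼ.
Initial tableau (one row per fragment):
  row 1: b11 b12 b13 a4 b15 b16 a7
  row 2: b21 a2 a3 a4 a5 b26 a7
  row 3: b31 a2 b33 b34 b35 b36 a7
  row 4: a1 a2 b43 b44 b45 a6 a7
Rows 1 and 2 agree on Dept; apply Dept→CourseID and equate their CourseID entries.
Rows 1 and 2 agree on Bldg; apply Bldg→Instr and equate their Instr entries.
Rows 1 and 3 agree on Bldg; apply Bldg→Instr and equate their Instr entries.
Rows 1 and 4 agree on Bldg; apply Bldg→Instr and equate their Instr entries.
Rows 1 and 2 agree on CourseID; apply CourseID→Credits and equate their Credits entries.
Rows 1 and 2 agree on Instr, Credits; apply Instr, Credits→Room and equate their Room entries.
Rows 1 and 3 agree on Instr, Credits; apply Instr, Credits→Room and equate their Room entries.
Rows 1 and 4 agree on Instr, Credits; apply Instr, Credits→Room and equate their Room entries.
Rows 1 and 3 agree on Instr; apply Instr→Dept, Room and equate their Dept, Room entries.
Rows 1 and 4 agree on Instr; apply Instr→Dept, Room and equate their Dept, Room entries.
Rows 1 and 3 agree on Dept; apply Dept→CourseID and equate their CourseID entries.
Rows 1 and 4 agree on Dept; apply Dept→CourseID and equate their CourseID entries.
Row 2 is now all distinguished symbols — the join is lossless.

Yes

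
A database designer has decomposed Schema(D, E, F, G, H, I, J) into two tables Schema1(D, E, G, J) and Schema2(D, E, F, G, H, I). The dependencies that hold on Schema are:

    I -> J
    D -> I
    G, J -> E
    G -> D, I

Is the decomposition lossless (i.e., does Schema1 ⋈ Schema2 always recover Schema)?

Common attributes: Schema1 ∩ Schema2 = {D, E, G}.
Closure of {D, E, G}: D → I applies, adding I; I → J applies, adding J. So (D, E, G)⁺ = {D, E, G, I, J}.
This closure contains every attribute of Schema1, so Schema1 ∩ Schema2 → Schema1. The join is lossless.

Yes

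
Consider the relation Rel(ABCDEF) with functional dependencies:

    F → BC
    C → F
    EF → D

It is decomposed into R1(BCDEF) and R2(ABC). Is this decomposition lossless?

Common attributes: R1 ∩ R2 = {BC}.
Closure of {BC}: C → F applies, adding F. So (BC)⁺ = {BCF}.
The closure contains neither all of R1 = {BCDEF} nor all of R2 = {ABC}, so the common attributes are not a superkey of either fragment. The join is lossy.

No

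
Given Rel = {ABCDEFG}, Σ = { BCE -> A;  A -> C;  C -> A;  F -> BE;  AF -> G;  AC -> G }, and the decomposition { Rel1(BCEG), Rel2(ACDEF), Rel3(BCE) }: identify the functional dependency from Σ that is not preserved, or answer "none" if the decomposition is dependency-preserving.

Check F → BE: no single fragment contains all of {BEF}, and the restricted closure of {F} across the fragments never reaches {BE}.
BCE → A is preserved.
A → C is preserved.
C → A is preserved.
AF → G is preserved.
AC → G is preserved.

F -> BE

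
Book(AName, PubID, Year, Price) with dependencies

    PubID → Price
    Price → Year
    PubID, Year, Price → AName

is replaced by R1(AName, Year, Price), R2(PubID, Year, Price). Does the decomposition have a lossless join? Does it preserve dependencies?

lossy and not dependency-preserving

Lossless test: (Year, Price)⁺ = {Year, Price}, which is a superkey of neither fragment — lossy.
Dependency preservation: the restricted closure of {PubID, Year, Price} across the fragments never reaches {AName}, so PubID, Year, Price → AName cannot be enforced without a join — not preserved.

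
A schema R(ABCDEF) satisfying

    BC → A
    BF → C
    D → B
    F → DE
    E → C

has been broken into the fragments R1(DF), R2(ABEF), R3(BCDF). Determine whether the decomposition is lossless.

Chase test. Columns are ABCDEF; row i has aⱼ where attribute j ∈ Ri, else bᵢⱼ.
Initial tableau (one row per fragment):
  row 1: b11 b12 b13 a4 b15 a6
  row 2: a1 a2 b23 b24 a5 a6
  row 3: b31 a2 a3 a4 b35 a6
Rows 2 and 3 agree on BF; apply BF→C and equate their C entries.
Rows 1 and 3 agree on D; apply D→B and equate their B entries.
Rows 1 and 2 agree on F; apply F→DE and equate their DE entries.
Rows 1 and 3 agree on F; apply F→DE and equate their DE entries.
Rows 1 and 2 agree on E; apply E→C and equate their C entries.
Rows 1 and 2 agree on BC; apply BC→A and equate their A entries.
Rows 1 and 3 agree on BC; apply BC→A and equate their A entries.
Row 1 is now all distinguished symbols — the join is lossless.

Yes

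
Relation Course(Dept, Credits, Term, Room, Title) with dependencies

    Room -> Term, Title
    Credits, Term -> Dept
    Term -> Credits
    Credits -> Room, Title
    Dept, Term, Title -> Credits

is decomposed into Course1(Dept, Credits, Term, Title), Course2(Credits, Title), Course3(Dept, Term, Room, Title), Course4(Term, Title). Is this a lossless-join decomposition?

Yes

Chase test. Columns are Dept, Credits, Term, Room, Title; row i has aⱼ where attribute j ∈ Coursei, else bᵢⱼ.
Initial tableau (one row per fragment):
  row 1: a1 a2 a3 b14 a5
  row 2: b21 a2 b23 b24 a5
  row 3: a1 b32 a3 a4 a5
  row 4: b41 b42 a3 b44 a5
Rows 1 and 3 agree on Term; apply Term→Credits and equate their Credits entries.
Rows 1 and 4 agree on Term; apply Term→Credits and equate their Credits entries.
Rows 1 and 2 agree on Credits; apply Credits→Room, Title and equate their Room, Title entries.
Rows 1 and 3 agree on Credits; apply Credits→Room, Title and equate their Room, Title entries.
Rows 1 and 4 agree on Credits; apply Credits→Room, Title and equate their Room, Title entries.
Rows 1 and 2 agree on Room; apply Room→Term, Title and equate their Term, Title entries.
Rows 1 and 2 agree on Credits, Term; apply Credits, Term→Dept and equate their Dept entries.
Rows 1 and 4 agree on Credits, Term; apply Credits, Term→Dept and equate their Dept entries.
Row 1 is now all distinguished symbols — the join is lossless.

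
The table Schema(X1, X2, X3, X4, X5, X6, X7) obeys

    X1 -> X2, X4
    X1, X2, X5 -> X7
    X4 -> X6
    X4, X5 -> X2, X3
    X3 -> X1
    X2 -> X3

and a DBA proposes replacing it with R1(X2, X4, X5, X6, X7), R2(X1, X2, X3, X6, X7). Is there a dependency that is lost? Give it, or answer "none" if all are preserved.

X1 → X2, X4: restricted closure across fragments reaches X2, X4.
X1, X2, X5 → X7: restricted closure across fragments reaches X7.
X4 → X6 lies within R1.
X4, X5 → X2, X3: restricted closure across fragments reaches X2, X3.
X3 → X1 lies within R2.
X2 → X3 lies within R2.
Every dependency is enforceable on the fragments, so the decomposition is dependency-preserving.

none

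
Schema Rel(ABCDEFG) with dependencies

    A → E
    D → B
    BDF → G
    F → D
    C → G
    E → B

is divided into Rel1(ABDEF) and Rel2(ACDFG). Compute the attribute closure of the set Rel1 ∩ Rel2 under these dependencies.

ABDEFG

Rel1 ∩ Rel2 = {ADF}.
A → E applies, adding E
D → B applies, adding B
BDF → G applies, adding G
Closure: {ABDEFG}.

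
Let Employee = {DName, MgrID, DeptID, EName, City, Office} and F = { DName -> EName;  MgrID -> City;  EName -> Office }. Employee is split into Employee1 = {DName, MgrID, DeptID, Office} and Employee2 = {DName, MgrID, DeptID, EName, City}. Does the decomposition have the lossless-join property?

Common attributes: Employee1 ∩ Employee2 = {DName, MgrID, DeptID}.
Closure of {DName, MgrID, DeptID}: DName → EName applies, adding EName; MgrID → City applies, adding City; EName → Office applies, adding Office. So (DName, MgrID, DeptID)⁺ = {DName, MgrID, DeptID, EName, City, Office}.
This closure contains every attribute of Employee1, so Employee1 ∩ Employee2 → Employee1. The join is lossless.

Yes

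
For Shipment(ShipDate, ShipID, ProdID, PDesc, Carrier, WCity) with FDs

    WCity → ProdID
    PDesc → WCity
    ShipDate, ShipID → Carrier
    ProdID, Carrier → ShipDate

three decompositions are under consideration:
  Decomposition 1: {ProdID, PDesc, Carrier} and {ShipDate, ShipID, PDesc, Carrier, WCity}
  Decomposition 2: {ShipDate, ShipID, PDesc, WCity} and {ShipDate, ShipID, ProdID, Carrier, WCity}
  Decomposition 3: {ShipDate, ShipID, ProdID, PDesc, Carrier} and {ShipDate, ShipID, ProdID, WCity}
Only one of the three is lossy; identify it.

Decomposition 1: common = {PDesc, Carrier}, closure = {ShipDate, ProdID, PDesc, Carrier, WCity} → lossless.
Decomposition 2: common = {ShipDate, ShipID, WCity}, closure = {ShipDate, ShipID, ProdID, Carrier, WCity} → lossless.
Decomposition 3: common = {ShipDate, ShipID, ProdID}, closure = {ShipDate, ShipID, ProdID, Carrier} → lossy.

Decomposition 3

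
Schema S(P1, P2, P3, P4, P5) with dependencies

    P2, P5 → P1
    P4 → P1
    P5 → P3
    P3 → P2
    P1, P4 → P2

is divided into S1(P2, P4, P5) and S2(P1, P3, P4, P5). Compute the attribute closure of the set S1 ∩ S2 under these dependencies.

P1, P2, P3, P4, P5

S1 ∩ S2 = {P4, P5}.
P4 → P1 applies, adding P1
P5 → P3 applies, adding P3
P3 → P2 applies, adding P2
Closure: {P1, P2, P3, P4, P5}.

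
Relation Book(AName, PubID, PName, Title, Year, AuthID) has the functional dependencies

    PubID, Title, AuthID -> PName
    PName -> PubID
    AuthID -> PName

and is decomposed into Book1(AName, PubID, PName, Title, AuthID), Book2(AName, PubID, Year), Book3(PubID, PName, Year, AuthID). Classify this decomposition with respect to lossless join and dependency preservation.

lossy but dependency-preserving

Lossless test (chase): applying each FD to every pair of rows produces no changes in the tableau, so no row becomes fully distinguished — the join is lossy.
Dependency preservation: every FD's attributes lie within a single fragment, so each can be enforced locally — preserved.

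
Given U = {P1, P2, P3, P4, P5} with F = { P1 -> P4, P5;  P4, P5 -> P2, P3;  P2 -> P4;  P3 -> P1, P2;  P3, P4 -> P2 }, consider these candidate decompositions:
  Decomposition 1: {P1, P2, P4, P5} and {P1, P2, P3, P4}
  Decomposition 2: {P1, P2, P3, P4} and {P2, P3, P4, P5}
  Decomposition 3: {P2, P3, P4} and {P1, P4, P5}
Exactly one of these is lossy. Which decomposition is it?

Decomposition 3

Decomposition 1: common = {P1, P2, P4}, closure = {P1, P2, P3, P4, P5} → lossless.
Decomposition 2: common = {P2, P3, P4}, closure = {P1, P2, P3, P4, P5} → lossless.
Decomposition 3: common = {P4}, closure = {P4} → lossy.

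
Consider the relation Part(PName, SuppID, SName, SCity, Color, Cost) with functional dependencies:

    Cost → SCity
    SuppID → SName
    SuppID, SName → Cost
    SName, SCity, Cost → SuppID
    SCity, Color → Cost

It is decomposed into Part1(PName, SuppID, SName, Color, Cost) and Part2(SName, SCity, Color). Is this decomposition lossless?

No

Common attributes: Part1 ∩ Part2 = {SName, Color}.
No dependency enlarges {SName, Color}, so (SName, Color)⁺ = {SName, Color}.
The closure contains neither all of Part1 = {PName, SuppID, SName, Color, Cost} nor all of Part2 = {SName, SCity, Color}, so the common attributes are not a superkey of either fragment. The join is lossy.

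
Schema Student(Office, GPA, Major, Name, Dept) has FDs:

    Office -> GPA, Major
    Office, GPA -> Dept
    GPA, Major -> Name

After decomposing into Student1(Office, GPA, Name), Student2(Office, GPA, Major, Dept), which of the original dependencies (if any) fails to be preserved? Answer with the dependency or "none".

Check GPA, Major → Name: no single fragment contains all of {GPA, Major, Name}, and the restricted closure of {GPA, Major} across the fragments never reaches {Name}.
Office → GPA, Major is preserved.
Office, GPA → Dept is preserved.

GPA, Major -> Name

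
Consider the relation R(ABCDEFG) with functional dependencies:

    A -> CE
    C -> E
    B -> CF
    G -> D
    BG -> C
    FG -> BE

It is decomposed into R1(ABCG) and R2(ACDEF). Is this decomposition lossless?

Common attributes: R1 ∩ R2 = {AC}.
Closure of {AC}: A → CE applies, adding E. So (AC)⁺ = {ACE}.
The closure contains neither all of R1 = {ABCG} nor all of R2 = {ACDEF}, so the common attributes are not a superkey of either fragment. The join is lossy.

No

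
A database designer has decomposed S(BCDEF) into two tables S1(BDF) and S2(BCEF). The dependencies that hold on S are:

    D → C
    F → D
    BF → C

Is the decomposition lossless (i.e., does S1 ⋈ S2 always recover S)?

Common attributes: S1 ∩ S2 = {BF}.
Closure of {BF}: F → D applies, adding D; BF → C applies, adding C. So (BF)⁺ = {BCDF}.
This closure contains every attribute of S1, so S1 ∩ S2 → S1. The join is lossless.

Yes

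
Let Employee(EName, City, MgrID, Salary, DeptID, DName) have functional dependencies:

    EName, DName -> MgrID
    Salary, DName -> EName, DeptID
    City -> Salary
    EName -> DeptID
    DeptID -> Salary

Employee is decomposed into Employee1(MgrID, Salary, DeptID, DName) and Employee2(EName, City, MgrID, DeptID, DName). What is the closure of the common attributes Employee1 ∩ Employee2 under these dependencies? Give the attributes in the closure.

Employee1 ∩ Employee2 = {MgrID, DeptID, DName}.
DeptID → Salary applies, adding Salary
Salary, DName → EName, DeptID applies, adding EName
Closure: {EName, MgrID, Salary, DeptID, DName}.

EName, MgrID, Salary, DeptID, DName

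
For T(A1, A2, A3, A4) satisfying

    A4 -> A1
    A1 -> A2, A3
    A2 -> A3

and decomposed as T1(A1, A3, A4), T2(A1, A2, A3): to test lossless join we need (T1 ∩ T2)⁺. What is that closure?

T1 ∩ T2 = {A1, A3}.
A1 → A2, A3 applies, adding A2
Closure: {A1, A2, A3}.

A1, A2, A3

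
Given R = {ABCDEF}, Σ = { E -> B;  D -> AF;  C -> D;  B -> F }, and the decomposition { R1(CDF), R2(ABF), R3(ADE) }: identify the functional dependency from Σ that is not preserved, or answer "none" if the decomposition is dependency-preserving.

E -> B

Check E → B: no single fragment contains all of {BE}, and the restricted closure of {E} across the fragments never reaches {B}.
D → AF is preserved.
C → D is preserved.
B → F is preserved.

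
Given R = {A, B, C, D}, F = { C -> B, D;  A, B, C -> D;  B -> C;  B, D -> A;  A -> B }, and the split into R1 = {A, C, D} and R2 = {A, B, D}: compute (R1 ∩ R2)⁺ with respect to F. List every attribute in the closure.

A, B, C, D

R1 ∩ R2 = {A, D}.
A → B applies, adding B
B → C applies, adding C
Closure: {A, B, C, D}.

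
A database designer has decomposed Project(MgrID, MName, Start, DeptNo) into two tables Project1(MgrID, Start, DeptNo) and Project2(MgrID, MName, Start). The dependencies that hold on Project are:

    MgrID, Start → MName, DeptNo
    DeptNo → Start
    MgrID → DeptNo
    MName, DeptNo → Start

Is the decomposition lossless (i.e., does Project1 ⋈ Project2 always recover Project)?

Yes

Common attributes: Project1 ∩ Project2 = {MgrID, Start}.
Closure of {MgrID, Start}: MgrID, Start → MName, DeptNo applies, adding MName, DeptNo. So (MgrID, Start)⁺ = {MgrID, MName, Start, DeptNo}.
This closure contains every attribute of Project1, so Project1 ∩ Project2 → Project1. The join is lossless.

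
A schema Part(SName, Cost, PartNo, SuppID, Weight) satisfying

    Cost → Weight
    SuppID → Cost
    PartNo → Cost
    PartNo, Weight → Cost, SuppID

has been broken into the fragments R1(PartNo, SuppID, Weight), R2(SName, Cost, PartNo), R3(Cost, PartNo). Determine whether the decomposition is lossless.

Chase test. Columns are SName, Cost, PartNo, SuppID, Weight; row i has aⱼ where attribute j ∈ Ri, else bᵢⱼ.
Initial tableau (one row per fragment):
  row 1: b11 b12 a3 a4 a5
  row 2: a1 a2 a3 b24 b25
  row 3: b31 a2 a3 b34 b35
Rows 2 and 3 agree on Cost; apply Cost→Weight and equate their Weight entries.
Rows 1 and 2 agree on PartNo; apply PartNo→Cost and equate their Cost entries.
Rows 2 and 3 agree on PartNo, Weight; apply PartNo, Weight→Cost, SuppID and equate their Cost, SuppID entries.
Rows 1 and 2 agree on Cost; apply Cost→Weight and equate their Weight entries.
Rows 1 and 2 agree on PartNo, Weight; apply PartNo, Weight→Cost, SuppID and equate their Cost, SuppID entries.
Row 2 is now all distinguished symbols — the join is lossless.

Yes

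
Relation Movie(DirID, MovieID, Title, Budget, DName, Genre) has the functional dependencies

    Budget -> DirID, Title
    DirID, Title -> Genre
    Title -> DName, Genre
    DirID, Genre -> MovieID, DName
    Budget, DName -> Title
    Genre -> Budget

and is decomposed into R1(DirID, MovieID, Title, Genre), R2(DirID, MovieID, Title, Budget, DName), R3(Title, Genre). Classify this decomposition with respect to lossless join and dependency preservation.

lossless and dependency-preserving

Lossless test (chase): Rows 1 and 2 agree on DirID, Title; apply DirID, Title→Genre and equate their Genre entries. Rows 1 and 2 agree on Title; apply Title→DName, Genre and equate their DName, Genre entries. Rows 1 and 3 agree on Title; apply Title→DName, Genre and equate their DName, Genre entries. Rows 1 and 2 agree on Genre; apply Genre→Budget and equate their Budget entries. Rows 1 and 3 agree on Genre; apply Genre→Budget and equate their Budget entries. Rows 1 and 3 agree on Budget; apply Budget→DirID, Title and equate their DirID, Title entries. Rows 1 and 3 agree on DirID, Genre; apply DirID, Genre→MovieID, DName and equate their MovieID, DName entries. Row 1 is now all distinguished symbols — the join is lossless.
Dependency preservation: Title → DName, Genre; DirID, Genre → MovieID, DName; Genre → Budget are not contained in any single fragment, but the restricted closure of each left-hand side across the fragments still reaches the right-hand side; the remaining FDs each lie inside some fragment. All dependencies are preserved.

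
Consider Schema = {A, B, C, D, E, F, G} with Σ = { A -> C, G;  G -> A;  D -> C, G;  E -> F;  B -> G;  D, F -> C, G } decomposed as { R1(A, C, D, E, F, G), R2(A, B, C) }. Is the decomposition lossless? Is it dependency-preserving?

lossy but dependency-preserving

Lossless test: (A, C)⁺ = {A, C, G}, which is a superkey of neither fragment — lossy.
Dependency preservation: B → G is not contained in any single fragment, but the restricted closure of its left-hand side across the fragments still reaches the right-hand side; the remaining FDs each lie inside some fragment. All dependencies are preserved.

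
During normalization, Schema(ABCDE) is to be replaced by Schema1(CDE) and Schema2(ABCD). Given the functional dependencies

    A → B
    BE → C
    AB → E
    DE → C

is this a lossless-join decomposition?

No

Common attributes: Schema1 ∩ Schema2 = {CD}.
No dependency enlarges {CD}, so (CD)⁺ = {CD}.
The closure contains neither all of Schema1 = {CDE} nor all of Schema2 = {ABCD}, so the common attributes are not a superkey of either fragment. The join is lossy.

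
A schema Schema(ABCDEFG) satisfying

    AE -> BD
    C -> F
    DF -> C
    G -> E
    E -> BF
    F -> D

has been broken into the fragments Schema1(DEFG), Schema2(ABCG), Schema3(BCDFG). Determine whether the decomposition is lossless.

Chase test. Columns are ABCDEFG; row i has aⱼ where attribute j ∈ Schemai, else bᵢⱼ.
Initial tableau (one row per fragment):
  row 1: b11 b12 b13 a4 a5 a6 a7
  row 2: a1 a2 a3 b24 b25 b26 a7
  row 3: b31 a2 a3 a4 b35 a6 a7
Rows 2 and 3 agree on C; apply C→F and equate their F entries.
Rows 1 and 3 agree on DF; apply DF→C and equate their C entries.
Rows 1 and 2 agree on G; apply G→E and equate their E entries.
Rows 1 and 3 agree on G; apply G→E and equate their E entries.
Rows 1 and 2 agree on E; apply E→BF and equate their BF entries.
Rows 1 and 2 agree on F; apply F→D and equate their D entries.
Row 2 is now all distinguished symbols — the join is lossless.

Yes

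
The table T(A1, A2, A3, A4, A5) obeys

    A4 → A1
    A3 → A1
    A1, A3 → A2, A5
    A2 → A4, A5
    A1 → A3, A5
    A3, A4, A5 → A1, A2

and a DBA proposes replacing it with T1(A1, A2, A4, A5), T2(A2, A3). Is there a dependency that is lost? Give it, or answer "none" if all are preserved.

none

A4 → A1 lies within T1.
A3 → A1: restricted closure across fragments reaches A1.
A1, A3 → A2, A5: restricted closure across fragments reaches A2, A5.
A2 → A4, A5 lies within T1.
A1 → A3, A5: restricted closure across fragments reaches A3, A5.
A3, A4, A5 → A1, A2: restricted closure across fragments reaches A1, A2.
Every dependency is enforceable on the fragments, so the decomposition is dependency-preserving.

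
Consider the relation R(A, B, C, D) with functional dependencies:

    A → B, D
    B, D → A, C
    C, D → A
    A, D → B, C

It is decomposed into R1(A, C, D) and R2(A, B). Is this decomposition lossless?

Common attributes: R1 ∩ R2 = {A}.
Closure of {A}: A → B, D applies, adding B, D; B, D → A, C applies, adding C. So (A)⁺ = {A, B, C, D}.
This closure contains every attribute of R1, so R1 ∩ R2 → R1. The join is lossless.

Yes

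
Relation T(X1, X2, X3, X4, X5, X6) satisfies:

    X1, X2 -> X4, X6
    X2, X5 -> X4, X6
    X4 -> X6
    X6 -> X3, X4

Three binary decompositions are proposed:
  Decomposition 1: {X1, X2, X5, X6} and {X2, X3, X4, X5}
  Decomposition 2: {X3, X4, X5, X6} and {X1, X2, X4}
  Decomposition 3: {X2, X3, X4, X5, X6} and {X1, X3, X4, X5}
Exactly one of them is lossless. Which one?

Decomposition 1: common = {X2, X5}, closure = {X2, X3, X4, X5, X6} → lossless.
Decomposition 2: common = {X4}, closure = {X3, X4, X6} → lossy.
Decomposition 3: common = {X3, X4, X5}, closure = {X3, X4, X5, X6} → lossy.

Decomposition 1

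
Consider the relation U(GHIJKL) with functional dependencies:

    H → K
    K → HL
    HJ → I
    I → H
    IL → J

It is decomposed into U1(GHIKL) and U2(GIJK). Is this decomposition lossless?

Common attributes: U1 ∩ U2 = {GIK}.
Closure of {GIK}: K → HL applies, adding HL; IL → J applies, adding J. So (GIK)⁺ = {GHIJKL}.
This closure contains every attribute of U1, so U1 ∩ U2 → U1. The join is lossless.

Yes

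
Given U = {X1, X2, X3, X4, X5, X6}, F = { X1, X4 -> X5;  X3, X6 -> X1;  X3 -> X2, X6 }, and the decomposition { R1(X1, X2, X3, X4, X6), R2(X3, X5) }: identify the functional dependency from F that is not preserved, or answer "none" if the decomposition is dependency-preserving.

Check X1, X4 → X5: no single fragment contains all of {X1, X4, X5}, and the restricted closure of {X1, X4} across the fragments never reaches {X5}.
X3, X6 → X1 is preserved.
X3 → X2, X6 is preserved.

X1, X4 -> X5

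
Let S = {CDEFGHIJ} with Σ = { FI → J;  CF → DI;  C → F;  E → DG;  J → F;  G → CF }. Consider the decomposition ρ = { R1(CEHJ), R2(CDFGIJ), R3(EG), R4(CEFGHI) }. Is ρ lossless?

Yes

Chase test. Columns are CDEFGHIJ; row i has aⱼ where attribute j ∈ Ri, else bᵢⱼ.
Initial tableau (one row per fragment):
  row 1: a1 b12 a3 b14 b15 a6 b17 a8
  row 2: a1 a2 b23 a4 a5 b26 a7 a8
  row 3: b31 b32 a3 b34 a5 b36 b37 b38
  row 4: a1 b42 a3 a4 a5 a6 a7 b48
Rows 2 and 4 agree on FI; apply FI→J and equate their J entries.
Rows 2 and 4 agree on CF; apply CF→DI and equate their DI entries.
Rows 1 and 2 agree on C; apply C→F and equate their F entries.
Rows 1 and 3 agree on E; apply E→DG and equate their DG entries.
Rows 1 and 4 agree on E; apply E→DG and equate their DG entries.
Rows 1 and 3 agree on G; apply G→CF and equate their CF entries.
Rows 1 and 2 agree on CF; apply CF→DI and equate their DI entries.
Rows 1 and 3 agree on CF; apply CF→DI and equate their DI entries.
Rows 1 and 3 agree on FI; apply FI→J and equate their J entries.
Row 1 is now all distinguished symbols — the join is lossless.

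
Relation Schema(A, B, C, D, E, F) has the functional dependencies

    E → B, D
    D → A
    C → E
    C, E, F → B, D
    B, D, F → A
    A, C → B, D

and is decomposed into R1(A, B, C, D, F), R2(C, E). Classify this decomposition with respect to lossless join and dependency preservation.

lossless but not dependency-preserving

Lossless test: (C)⁺ = {A, B, C, D, E}, which contains all of one fragment — lossless.
Dependency preservation: the restricted closure of {E} across the fragments never reaches {B, D}, so E → B, D cannot be enforced without a join — not preserved.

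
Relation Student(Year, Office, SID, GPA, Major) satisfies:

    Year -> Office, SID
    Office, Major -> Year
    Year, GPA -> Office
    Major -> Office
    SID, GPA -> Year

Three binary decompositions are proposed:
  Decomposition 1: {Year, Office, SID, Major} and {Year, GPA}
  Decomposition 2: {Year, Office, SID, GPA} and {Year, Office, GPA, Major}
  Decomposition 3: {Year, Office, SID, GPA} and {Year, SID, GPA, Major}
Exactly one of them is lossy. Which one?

Decomposition 1: common = {Year}, closure = {Year, Office, SID} → lossy.
Decomposition 2: common = {Year, Office, GPA}, closure = {Year, Office, SID, GPA} → lossless.
Decomposition 3: common = {Year, SID, GPA}, closure = {Year, Office, SID, GPA} → lossless.

Decomposition 1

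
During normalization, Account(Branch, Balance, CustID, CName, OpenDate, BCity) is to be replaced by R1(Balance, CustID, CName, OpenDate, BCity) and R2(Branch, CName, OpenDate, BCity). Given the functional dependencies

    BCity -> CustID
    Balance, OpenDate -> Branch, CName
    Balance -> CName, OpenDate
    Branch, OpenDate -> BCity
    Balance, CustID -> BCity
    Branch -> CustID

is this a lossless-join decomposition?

No

Common attributes: R1 ∩ R2 = {CName, OpenDate, BCity}.
Closure of {CName, OpenDate, BCity}: BCity → CustID applies, adding CustID. So (CName, OpenDate, BCity)⁺ = {CustID, CName, OpenDate, BCity}.
The closure contains neither all of R1 = {Balance, CustID, CName, OpenDate, BCity} nor all of R2 = {Branch, CName, OpenDate, BCity}, so the common attributes are not a superkey of either fragment. The join is lossy.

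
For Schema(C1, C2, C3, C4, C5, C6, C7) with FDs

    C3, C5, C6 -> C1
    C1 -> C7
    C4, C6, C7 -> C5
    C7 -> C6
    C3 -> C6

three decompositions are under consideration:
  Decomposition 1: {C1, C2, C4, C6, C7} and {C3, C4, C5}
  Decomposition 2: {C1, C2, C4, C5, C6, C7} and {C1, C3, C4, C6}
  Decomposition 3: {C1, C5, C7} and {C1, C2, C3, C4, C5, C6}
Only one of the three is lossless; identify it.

Decomposition 3

Decomposition 1: common = {C4}, closure = {C4} → lossy.
Decomposition 2: common = {C1, C4, C6}, closure = {C1, C4, C5, C6, C7} → lossy.
Decomposition 3: common = {C1, C5}, closure = {C1, C5, C6, C7} → lossless.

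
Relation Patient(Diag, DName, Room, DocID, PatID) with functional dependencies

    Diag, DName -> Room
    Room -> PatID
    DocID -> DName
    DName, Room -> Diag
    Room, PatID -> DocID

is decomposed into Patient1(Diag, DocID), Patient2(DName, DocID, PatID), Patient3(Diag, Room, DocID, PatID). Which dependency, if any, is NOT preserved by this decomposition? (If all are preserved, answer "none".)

Check Diag, DName → Room: no single fragment contains all of {Diag, DName, Room}, and the restricted closure of {Diag, DName} across the fragments never reaches {Room}.
Room → PatID is preserved.
DocID → DName is preserved.
DName, Room → Diag is preserved.
Room, PatID → DocID is preserved.

Diag, DName -> Room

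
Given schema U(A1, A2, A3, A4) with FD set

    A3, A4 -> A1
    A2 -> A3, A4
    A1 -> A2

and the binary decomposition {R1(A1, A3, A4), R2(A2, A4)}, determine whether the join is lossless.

Common attributes: R1 ∩ R2 = {A4}.
No dependency enlarges {A4}, so (A4)⁺ = {A4}.
The closure contains neither all of R1 = {A1, A3, A4} nor all of R2 = {A2, A4}, so the common attributes are not a superkey of either fragment. The join is lossy.

No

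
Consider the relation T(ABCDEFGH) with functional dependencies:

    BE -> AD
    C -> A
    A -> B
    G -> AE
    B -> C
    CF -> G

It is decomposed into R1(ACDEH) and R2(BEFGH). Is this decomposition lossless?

No

Common attributes: R1 ∩ R2 = {EH}.
No dependency enlarges {EH}, so (EH)⁺ = {EH}.
The closure contains neither all of R1 = {ACDEH} nor all of R2 = {BEFGH}, so the common attributes are not a superkey of either fragment. The join is lossy.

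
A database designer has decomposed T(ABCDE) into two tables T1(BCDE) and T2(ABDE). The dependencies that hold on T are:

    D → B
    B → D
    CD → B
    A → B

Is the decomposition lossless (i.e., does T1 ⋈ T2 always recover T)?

Common attributes: T1 ∩ T2 = {BDE}.
No dependency enlarges {BDE}, so (BDE)⁺ = {BDE}.
The closure contains neither all of T1 = {BCDE} nor all of T2 = {ABDE}, so the common attributes are not a superkey of either fragment. The join is lossy.

No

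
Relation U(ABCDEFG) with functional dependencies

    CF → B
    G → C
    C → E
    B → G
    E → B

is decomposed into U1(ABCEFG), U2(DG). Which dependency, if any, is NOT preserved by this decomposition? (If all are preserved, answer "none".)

CF → B lies within U1.
G → C lies within U1.
C → E lies within U1.
B → G lies within U1.
E → B lies within U1.
Every dependency is enforceable on the fragments, so the decomposition is dependency-preserving.

none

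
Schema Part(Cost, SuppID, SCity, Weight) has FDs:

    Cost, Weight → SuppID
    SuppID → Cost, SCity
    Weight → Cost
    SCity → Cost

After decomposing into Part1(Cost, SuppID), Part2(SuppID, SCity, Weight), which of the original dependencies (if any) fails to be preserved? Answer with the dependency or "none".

Check SCity → Cost: no single fragment contains all of {Cost, SCity}, and the restricted closure of {SCity} across the fragments never reaches {Cost}.
Cost, Weight → SuppID is preserved.
SuppID → Cost, SCity is preserved.
Weight → Cost is preserved.

SCity → Cost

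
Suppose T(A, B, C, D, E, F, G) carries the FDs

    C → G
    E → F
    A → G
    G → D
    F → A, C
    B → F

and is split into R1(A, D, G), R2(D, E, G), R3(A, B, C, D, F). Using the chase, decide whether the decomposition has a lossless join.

No

Chase test. Columns are A, B, C, D, E, F, G; row i has aⱼ where attribute j ∈ Ri, else bᵢⱼ.
Initial tableau (one row per fragment):
  row 1: a1 b12 b13 a4 b15 b16 a7
  row 2: b21 b22 b23 a4 a5 b26 a7
  row 3: a1 a2 a3 a4 b35 a6 b37
Rows 1 and 3 agree on A; apply A→G and equate their G entries.
No row becomes fully distinguished — the join is lossy.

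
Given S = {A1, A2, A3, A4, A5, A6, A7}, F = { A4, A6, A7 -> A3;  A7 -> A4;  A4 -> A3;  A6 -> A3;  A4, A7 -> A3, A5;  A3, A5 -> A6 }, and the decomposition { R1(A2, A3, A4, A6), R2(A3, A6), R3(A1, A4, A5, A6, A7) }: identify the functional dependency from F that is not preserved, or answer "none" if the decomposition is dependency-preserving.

A3, A5 -> A6

Check A3, A5 → A6: no single fragment contains all of {A3, A5, A6}, and the restricted closure of {A3, A5} across the fragments never reaches {A6}.
A4, A6, A7 → A3 is preserved.
A7 → A4 is preserved.
A4 → A3 is preserved.
A6 → A3 is preserved.
A4, A7 → A3, A5 is preserved.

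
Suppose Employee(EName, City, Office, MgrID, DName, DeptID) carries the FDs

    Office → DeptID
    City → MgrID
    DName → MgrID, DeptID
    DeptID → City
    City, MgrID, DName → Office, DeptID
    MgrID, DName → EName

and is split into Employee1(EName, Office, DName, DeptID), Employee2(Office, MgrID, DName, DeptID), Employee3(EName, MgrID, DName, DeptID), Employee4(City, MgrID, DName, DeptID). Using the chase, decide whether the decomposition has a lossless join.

Yes

Chase test. Columns are EName, City, Office, MgrID, DName, DeptID; row i has aⱼ where attribute j ∈ Employeei, else bᵢⱼ.
Initial tableau (one row per fragment):
  row 1: a1 b12 a3 b14 a5 a6
  row 2: b21 b22 a3 a4 a5 a6
  row 3: a1 b32 b33 a4 a5 a6
  row 4: b41 a2 b43 a4 a5 a6
Rows 1 and 2 agree on DName; apply DName→MgrID, DeptID and equate their MgrID, DeptID entries.
Rows 1 and 2 agree on DeptID; apply DeptID→City and equate their City entries.
Rows 1 and 3 agree on DeptID; apply DeptID→City and equate their City entries.
Rows 1 and 4 agree on DeptID; apply DeptID→City and equate their City entries.
Rows 1 and 3 agree on City, MgrID, DName; apply City, MgrID, DName→Office, DeptID and equate their Office, DeptID entries.
Rows 1 and 4 agree on City, MgrID, DName; apply City, MgrID, DName→Office, DeptID and equate their Office, DeptID entries.
Rows 1 and 2 agree on MgrID, DName; apply MgrID, DName→EName and equate their EName entries.
Rows 1 and 4 agree on MgrID, DName; apply MgrID, DName→EName and equate their EName entries.
Row 1 is now all distinguished symbols — the join is lossless.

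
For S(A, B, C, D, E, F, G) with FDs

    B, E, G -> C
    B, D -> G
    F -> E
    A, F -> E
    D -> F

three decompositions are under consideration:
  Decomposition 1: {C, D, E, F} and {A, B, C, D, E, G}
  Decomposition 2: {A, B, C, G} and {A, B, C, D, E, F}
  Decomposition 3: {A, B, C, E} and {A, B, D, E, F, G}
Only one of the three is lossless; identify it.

Decomposition 1: common = {C, D, E}, closure = {C, D, E, F} → lossless.
Decomposition 2: common = {A, B, C}, closure = {A, B, C} → lossy.
Decomposition 3: common = {A, B, E}, closure = {A, B, E} → lossy.

Decomposition 1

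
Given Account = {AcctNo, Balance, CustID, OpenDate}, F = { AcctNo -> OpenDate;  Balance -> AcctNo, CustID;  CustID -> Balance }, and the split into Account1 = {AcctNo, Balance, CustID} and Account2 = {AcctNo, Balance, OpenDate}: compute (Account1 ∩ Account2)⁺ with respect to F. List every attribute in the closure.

Account1 ∩ Account2 = {AcctNo, Balance}.
AcctNo → OpenDate applies, adding OpenDate
Balance → AcctNo, CustID applies, adding CustID
Closure: {AcctNo, Balance, CustID, OpenDate}.

AcctNo, Balance, CustID, OpenDate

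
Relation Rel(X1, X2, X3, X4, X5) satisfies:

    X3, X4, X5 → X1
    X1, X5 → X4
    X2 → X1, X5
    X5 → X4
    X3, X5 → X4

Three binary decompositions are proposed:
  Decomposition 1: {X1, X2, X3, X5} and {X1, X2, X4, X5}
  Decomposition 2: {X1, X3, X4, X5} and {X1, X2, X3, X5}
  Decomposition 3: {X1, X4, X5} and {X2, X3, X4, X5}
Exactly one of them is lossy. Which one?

Decomposition 3

Decomposition 1: common = {X1, X2, X5}, closure = {X1, X2, X4, X5} → lossless.
Decomposition 2: common = {X1, X3, X5}, closure = {X1, X3, X4, X5} → lossless.
Decomposition 3: common = {X4, X5}, closure = {X4, X5} → lossy.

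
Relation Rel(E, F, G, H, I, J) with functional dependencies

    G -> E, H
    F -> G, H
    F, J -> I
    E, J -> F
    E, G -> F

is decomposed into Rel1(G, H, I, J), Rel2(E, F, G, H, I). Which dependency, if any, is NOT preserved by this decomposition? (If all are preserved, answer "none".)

E, J -> F

Check E, J → F: no single fragment contains all of {E, F, J}, and the restricted closure of {E, J} across the fragments never reaches {F}.
G → E, H is preserved.
F → G, H is preserved.
F, J → I is preserved.
E, G → F is preserved.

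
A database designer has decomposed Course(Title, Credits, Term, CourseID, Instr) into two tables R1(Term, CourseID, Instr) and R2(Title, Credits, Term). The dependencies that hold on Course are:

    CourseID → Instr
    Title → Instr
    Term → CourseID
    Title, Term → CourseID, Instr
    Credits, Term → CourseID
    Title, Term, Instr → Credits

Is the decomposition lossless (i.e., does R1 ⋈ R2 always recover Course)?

Common attributes: R1 ∩ R2 = {Term}.
Closure of {Term}: Term → CourseID applies, adding CourseID; CourseID → Instr applies, adding Instr. So (Term)⁺ = {Term, CourseID, Instr}.
This closure contains every attribute of R1, so R1 ∩ R2 → R1. The join is lossless.

Yes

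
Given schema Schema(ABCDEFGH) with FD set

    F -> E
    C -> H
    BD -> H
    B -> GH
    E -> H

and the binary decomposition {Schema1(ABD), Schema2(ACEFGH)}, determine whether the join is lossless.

Common attributes: Schema1 ∩ Schema2 = {A}.
No dependency enlarges {A}, so (A)⁺ = {A}.
The closure contains neither all of Schema1 = {ABD} nor all of Schema2 = {ACEFGH}, so the common attributes are not a superkey of either fragment. The join is lossy.

No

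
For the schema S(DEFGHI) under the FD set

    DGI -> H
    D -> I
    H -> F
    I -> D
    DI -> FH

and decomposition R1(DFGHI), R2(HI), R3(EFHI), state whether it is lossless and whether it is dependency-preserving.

Lossless test (chase): Rows 1 and 2 agree on H; apply H→F and equate their F entries. Rows 1 and 2 agree on I; apply I→D and equate their D entries. Rows 1 and 3 agree on I; apply I→D and equate their D entries. No row becomes fully distinguished — the join is lossy.
Dependency preservation: every FD's attributes lie within a single fragment, so each can be enforced locally — preserved.

lossy but dependency-preserving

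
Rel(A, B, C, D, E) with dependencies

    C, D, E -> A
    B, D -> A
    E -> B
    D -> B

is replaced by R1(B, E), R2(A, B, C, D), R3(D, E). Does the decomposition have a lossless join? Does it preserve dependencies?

lossy but dependency-preserving

Lossless test (chase): Rows 1 and 3 agree on E; apply E→B and equate their B entries. Rows 2 and 3 agree on B, D; apply B, D→A and equate their A entries. No row becomes fully distinguished — the join is lossy.
Dependency preservation: C, D, E → A is not contained in any single fragment, but the restricted closure of its left-hand side across the fragments still reaches the right-hand side; the remaining FDs each lie inside some fragment. All dependencies are preserved.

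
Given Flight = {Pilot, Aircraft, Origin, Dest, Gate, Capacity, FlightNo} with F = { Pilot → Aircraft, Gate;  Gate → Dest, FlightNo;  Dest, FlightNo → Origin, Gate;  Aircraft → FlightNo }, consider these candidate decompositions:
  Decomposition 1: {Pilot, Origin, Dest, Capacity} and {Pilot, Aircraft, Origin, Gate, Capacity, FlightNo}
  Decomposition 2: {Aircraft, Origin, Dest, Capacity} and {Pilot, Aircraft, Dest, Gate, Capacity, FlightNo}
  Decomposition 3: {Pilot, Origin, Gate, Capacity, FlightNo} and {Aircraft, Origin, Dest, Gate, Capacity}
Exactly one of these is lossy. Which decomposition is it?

Decomposition 1: common = {Pilot, Origin, Capacity}, closure = {Pilot, Aircraft, Origin, Dest, Gate, Capacity, FlightNo} → lossless.
Decomposition 2: common = {Aircraft, Dest, Capacity}, closure = {Aircraft, Origin, Dest, Gate, Capacity, FlightNo} → lossless.
Decomposition 3: common = {Origin, Gate, Capacity}, closure = {Origin, Dest, Gate, Capacity, FlightNo} → lossy.

Decomposition 3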